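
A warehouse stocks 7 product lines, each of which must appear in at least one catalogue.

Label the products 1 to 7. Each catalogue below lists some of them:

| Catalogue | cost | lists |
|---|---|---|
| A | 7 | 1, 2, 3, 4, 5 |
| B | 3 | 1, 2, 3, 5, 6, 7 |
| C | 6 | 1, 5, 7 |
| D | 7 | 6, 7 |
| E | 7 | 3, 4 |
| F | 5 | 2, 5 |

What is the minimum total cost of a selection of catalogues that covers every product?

10

B, E together cover every product (B ∪ E = {1, 2, 3, 4, 5, 6, 7}); total cost 3 + 7 = 10.
No covering selection has total cost below 10.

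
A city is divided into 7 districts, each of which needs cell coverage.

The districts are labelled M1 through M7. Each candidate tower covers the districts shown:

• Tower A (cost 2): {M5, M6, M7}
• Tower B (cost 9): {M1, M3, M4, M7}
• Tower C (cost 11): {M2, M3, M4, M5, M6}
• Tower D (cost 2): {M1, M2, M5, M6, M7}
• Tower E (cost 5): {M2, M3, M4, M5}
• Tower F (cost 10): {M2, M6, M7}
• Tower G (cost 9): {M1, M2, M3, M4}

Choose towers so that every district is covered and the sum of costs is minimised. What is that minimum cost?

7

D, E together cover every district (D ∪ E = {M1, M2, M3, M4, M5, M6, M7}); total cost 2 + 5 = 7.
No covering selection has total cost below 7.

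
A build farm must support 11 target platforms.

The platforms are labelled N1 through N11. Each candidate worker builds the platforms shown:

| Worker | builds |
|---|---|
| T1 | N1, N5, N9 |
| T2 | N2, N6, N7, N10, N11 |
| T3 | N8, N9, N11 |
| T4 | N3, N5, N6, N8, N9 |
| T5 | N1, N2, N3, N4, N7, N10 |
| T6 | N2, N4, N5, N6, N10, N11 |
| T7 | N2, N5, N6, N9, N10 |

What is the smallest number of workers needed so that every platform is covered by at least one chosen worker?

3

T4 and T5 and T6 together: T4 ∪ T5 ∪ T6 = {N1, N2, N3, N4, N5, N6, N7, N8, N9, N10, N11} — every platform is covered.
No 2 of the 7 workers cover everything (all 21 combinations miss at least one platform), so 3 is optimal.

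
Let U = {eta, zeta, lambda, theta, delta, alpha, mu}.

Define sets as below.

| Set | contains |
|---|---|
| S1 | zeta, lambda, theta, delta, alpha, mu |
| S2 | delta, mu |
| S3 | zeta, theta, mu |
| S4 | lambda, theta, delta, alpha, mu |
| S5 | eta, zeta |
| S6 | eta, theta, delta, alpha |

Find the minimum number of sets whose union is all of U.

Take {S4, S5}. Their union is {eta, zeta, lambda, theta, delta, alpha, mu}, which is all 7 elements.
No single set has all 7 elements (the largest, S1, has 6), so 2 is optimal.

2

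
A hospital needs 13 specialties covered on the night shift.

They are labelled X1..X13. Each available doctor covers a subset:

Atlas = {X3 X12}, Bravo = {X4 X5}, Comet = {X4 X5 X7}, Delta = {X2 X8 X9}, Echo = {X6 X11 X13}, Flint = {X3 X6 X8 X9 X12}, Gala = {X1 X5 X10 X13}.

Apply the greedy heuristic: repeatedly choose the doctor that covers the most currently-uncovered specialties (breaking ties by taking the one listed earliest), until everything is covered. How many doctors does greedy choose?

5

Greedy: pick Flint (covers 5 new) → pick Gala (covers 4 new) → pick Comet (covers 2 new) → pick Delta (covers 1 new) → pick Echo (covers 1 new). Total picks: 5.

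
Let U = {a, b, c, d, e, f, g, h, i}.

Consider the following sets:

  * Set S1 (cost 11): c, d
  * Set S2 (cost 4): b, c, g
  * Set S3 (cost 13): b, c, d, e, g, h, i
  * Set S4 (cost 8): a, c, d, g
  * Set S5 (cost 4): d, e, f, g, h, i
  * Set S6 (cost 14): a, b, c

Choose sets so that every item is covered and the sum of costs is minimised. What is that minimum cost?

S2, S4, S5 together cover every item (S2 ∪ S4 ∪ S5 = {a, b, c, d, e, f, g, h, i}); total cost 4 + 8 + 4 = 16.
No covering selection has total cost below 16.

16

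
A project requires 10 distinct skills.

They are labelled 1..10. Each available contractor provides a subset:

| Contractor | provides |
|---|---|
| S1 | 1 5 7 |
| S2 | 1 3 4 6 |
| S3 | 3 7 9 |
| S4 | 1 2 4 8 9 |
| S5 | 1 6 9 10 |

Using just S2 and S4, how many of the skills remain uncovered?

3

Union of S2, S4 = {1, 2, 3, 4, 6, 8, 9}.
Not covered: 5, 7, 10 — 3 skills.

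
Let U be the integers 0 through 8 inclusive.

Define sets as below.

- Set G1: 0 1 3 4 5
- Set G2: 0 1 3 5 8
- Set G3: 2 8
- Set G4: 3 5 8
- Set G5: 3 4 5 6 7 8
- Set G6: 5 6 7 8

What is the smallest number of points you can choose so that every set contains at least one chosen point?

2

The 2 points {3, 8} hit every set.
The sets G1, G3 are pairwise disjoint, so any hitting set needs a separate point for each — at least 2. Hence 2 is optimal.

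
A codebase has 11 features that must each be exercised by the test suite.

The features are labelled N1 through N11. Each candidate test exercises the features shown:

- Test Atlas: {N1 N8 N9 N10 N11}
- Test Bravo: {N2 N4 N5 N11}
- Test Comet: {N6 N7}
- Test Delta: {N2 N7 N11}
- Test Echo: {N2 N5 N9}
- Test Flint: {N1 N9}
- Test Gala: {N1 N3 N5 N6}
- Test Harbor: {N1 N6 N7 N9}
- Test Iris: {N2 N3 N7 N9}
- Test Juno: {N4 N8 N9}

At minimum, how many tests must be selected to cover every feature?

Take {Atlas, Bravo, Harbor, Iris}. Their union is {N1, N2, N3, N4, N5, N6, N7, N8, N9, N10, N11}, which is all 11 features.
No 3 of the 10 tests cover everything (all 120 combinations miss at least one feature), so 4 is optimal.

4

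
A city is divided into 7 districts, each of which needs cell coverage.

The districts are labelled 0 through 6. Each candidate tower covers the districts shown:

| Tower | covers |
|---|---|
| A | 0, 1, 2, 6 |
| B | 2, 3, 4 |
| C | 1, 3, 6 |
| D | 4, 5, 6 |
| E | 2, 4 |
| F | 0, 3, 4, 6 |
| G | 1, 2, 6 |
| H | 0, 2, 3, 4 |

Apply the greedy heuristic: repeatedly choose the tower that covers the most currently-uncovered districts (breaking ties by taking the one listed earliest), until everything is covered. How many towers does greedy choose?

3

Greedy: pick A (covers 4 new) → pick B (covers 2 new) → pick D (covers 1 new). Total picks: 3.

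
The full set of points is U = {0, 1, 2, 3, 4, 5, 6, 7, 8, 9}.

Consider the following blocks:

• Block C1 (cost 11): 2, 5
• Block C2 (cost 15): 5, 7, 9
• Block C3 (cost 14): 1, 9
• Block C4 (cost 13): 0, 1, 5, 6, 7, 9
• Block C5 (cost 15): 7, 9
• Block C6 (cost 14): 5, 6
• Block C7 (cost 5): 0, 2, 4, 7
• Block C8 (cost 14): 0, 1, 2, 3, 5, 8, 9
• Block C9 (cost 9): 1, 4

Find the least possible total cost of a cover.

C4, C7, C8 together cover every point (C4 ∪ C7 ∪ C8 = {0, 1, 2, 3, 4, 5, 6, 7, 8, 9}); total cost 13 + 5 + 14 = 32.
No covering selection has total cost below 32.

32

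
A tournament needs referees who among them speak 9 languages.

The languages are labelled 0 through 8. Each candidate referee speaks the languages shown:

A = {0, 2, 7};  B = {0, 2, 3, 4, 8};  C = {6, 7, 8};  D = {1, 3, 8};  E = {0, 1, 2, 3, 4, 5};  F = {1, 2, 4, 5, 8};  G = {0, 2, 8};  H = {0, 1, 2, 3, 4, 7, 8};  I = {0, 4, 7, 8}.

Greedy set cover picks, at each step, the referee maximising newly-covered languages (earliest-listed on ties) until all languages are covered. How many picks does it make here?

3

Greedy: pick H (covers 7 new) → pick C (covers 1 new) → pick E (covers 1 new). Total picks: 3.
(The true minimum cover uses only 2 referees, so greedy is not optimal here.)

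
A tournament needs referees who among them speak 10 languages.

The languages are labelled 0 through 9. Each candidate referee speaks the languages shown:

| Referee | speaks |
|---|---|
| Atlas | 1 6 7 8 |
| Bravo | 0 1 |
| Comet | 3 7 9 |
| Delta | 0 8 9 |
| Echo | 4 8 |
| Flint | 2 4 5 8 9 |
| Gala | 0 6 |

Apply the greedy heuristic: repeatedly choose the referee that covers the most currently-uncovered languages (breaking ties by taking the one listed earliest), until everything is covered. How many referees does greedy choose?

4

Greedy: pick Flint (covers 5 new) → pick Atlas (covers 3 new) → pick Bravo (covers 1 new) → pick Comet (covers 1 new). Total picks: 4.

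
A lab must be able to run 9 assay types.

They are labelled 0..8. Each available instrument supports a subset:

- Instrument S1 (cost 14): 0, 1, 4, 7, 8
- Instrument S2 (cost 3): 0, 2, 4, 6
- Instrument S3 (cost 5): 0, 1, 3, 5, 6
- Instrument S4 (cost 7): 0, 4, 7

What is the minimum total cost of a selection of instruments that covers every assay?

S1, S2, S3 together cover every assay (S1 ∪ S2 ∪ S3 = {0, 1, 2, 3, 4, 5, 6, 7, 8}); total cost 14 + 3 + 5 = 22.
No covering selection has total cost below 22.

22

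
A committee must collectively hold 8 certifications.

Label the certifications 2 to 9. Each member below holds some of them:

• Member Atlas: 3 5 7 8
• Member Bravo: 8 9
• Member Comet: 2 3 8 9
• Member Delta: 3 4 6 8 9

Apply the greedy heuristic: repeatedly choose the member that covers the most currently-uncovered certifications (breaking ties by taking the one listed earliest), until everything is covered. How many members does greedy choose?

3

Greedy: pick Delta (covers 5 new) → pick Atlas (covers 2 new) → pick Comet (covers 1 new). Total picks: 3.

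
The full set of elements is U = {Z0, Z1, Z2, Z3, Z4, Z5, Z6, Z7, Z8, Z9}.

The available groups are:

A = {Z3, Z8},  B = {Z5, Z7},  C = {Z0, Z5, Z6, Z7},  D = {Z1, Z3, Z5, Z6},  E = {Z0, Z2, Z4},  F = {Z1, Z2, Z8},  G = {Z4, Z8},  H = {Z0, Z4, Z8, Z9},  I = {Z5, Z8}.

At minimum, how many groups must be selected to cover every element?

4

C, D, F, and H cover everything between them: the union {Z0, Z1, Z2, Z3, Z4, Z5, Z6, Z7, Z8, Z9} is all of U.
No 3 of the 9 groups cover everything (all 84 combinations miss at least one element), so 4 is optimal.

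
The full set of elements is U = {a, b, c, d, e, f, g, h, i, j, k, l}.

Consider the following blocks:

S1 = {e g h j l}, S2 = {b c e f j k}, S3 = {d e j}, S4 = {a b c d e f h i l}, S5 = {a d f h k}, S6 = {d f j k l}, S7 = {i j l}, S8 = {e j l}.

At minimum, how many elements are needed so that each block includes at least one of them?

2

The 2 elements {f, j} hit every block.
The blocks S5, S8 are pairwise disjoint, so any hitting set needs a separate element for each — at least 2. Hence 2 is optimal.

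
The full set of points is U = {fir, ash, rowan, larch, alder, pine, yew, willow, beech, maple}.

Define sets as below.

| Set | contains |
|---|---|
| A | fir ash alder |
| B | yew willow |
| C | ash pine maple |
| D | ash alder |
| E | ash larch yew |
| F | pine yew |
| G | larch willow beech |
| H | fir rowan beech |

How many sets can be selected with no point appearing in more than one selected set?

3

B, D, H are pairwise disjoint (B={yew,willow}; D={ash,alder}; H={fir,rowan,beech}).
Every remaining set overlaps one of these, and no 4 of the listed sets are pairwise disjoint, so 3 is the maximum.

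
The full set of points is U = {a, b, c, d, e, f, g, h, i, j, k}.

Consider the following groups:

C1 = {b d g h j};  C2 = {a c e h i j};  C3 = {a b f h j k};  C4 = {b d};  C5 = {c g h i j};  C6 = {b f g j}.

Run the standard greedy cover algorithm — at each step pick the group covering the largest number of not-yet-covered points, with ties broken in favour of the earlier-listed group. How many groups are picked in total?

Greedy: pick C2 (covers 6 new) → pick C1 (covers 3 new) → pick C3 (covers 2 new). Total picks: 3.

3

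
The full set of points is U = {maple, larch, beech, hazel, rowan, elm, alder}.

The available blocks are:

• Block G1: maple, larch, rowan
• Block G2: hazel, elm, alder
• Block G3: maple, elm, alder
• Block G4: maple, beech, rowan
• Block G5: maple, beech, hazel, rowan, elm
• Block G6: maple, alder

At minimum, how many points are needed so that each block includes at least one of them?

H = {rowan, alder} meets every block (each contains at least one member of H), and |H| = 2.
The blocks G1, G2 are pairwise disjoint, so any hitting set needs a separate point for each — at least 2. Hence 2 is optimal.

2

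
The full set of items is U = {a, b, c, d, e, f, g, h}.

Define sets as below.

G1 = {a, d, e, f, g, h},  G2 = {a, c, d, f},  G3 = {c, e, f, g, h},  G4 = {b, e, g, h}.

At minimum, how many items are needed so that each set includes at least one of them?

T = {a, g} meets every set (each contains at least one member of T), and |T| = 2.
The sets G2, G4 are pairwise disjoint, so any hitting set needs a separate item for each — at least 2. Hence 2 is optimal.

2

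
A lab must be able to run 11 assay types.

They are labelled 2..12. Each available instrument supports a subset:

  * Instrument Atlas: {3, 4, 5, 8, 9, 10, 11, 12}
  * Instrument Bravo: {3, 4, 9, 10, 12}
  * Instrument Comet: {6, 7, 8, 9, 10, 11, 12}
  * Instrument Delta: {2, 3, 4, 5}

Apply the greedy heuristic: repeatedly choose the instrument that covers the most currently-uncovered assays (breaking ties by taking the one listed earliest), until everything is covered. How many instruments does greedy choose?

3

Greedy: pick Atlas (covers 8 new) → pick Comet (covers 2 new) → pick Delta (covers 1 new). Total picks: 3.
(The true minimum cover uses only 2 instruments, so greedy is not optimal here.)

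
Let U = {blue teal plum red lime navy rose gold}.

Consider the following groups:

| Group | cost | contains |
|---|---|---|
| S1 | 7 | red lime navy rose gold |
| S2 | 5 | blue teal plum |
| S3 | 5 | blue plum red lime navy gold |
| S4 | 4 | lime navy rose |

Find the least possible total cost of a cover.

12

S1, S2 together cover every item (S1 ∪ S2 = {blue, teal, plum, red, lime, navy, rose, gold}); total cost 7 + 5 = 12.
The greedy pick S3, S4, S2 costs 14; no covering selection beats 12.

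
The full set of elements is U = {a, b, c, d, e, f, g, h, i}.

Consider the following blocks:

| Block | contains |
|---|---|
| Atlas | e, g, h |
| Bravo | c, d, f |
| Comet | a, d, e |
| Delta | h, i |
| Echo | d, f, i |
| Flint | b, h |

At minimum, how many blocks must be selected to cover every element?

Atlas and Bravo and Comet and Echo and Flint together: Atlas ∪ Bravo ∪ Comet ∪ Echo ∪ Flint = {a, b, c, d, e, f, g, h, i} — every element is covered.
No 4 of the 6 blocks cover everything (all 15 combinations miss at least one element), so 5 is optimal.

5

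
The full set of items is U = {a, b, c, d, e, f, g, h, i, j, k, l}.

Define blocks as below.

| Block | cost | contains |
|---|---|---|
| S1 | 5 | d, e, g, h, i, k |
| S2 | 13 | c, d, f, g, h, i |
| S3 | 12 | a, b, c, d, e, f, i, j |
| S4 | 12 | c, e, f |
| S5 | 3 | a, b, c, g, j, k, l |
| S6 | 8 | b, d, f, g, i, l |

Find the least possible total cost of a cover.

16

S1, S5, S6 together cover every item (S1 ∪ S5 ∪ S6 = {a, b, c, d, e, f, g, h, i, j, k, l}); total cost 5 + 3 + 8 = 16.
No covering selection has total cost below 16.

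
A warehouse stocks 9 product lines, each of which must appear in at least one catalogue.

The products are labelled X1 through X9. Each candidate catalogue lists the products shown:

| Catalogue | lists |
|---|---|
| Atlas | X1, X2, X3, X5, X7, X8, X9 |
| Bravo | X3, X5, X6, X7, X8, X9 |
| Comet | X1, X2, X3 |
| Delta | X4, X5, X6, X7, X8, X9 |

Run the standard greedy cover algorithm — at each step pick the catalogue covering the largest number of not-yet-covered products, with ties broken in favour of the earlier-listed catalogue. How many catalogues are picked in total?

Greedy: pick Atlas (covers 7 new) → pick Delta (covers 2 new). Total picks: 2.

2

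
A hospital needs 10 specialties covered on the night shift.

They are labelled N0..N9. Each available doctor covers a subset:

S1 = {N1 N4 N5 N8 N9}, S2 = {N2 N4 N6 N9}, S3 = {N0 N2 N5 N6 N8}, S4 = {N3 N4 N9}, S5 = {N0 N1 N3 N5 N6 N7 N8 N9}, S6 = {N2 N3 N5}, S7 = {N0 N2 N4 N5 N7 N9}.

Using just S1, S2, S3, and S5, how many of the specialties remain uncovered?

Union of S1, S2, S3, S5 = {N0, N1, N2, N3, N4, N5, N6, N7, N8, N9} — that's every specialty, so 0 are uncovered.

0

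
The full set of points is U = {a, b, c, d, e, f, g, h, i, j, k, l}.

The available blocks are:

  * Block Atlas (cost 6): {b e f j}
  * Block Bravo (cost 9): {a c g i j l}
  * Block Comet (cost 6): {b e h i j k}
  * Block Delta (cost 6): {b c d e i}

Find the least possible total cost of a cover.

Atlas, Bravo, Comet, Delta together cover every point (Atlas ∪ Bravo ∪ Comet ∪ Delta = {a, b, c, d, e, f, g, h, i, j, k, l}); total cost 6 + 9 + 6 + 6 = 27.
No covering selection has total cost below 27.

27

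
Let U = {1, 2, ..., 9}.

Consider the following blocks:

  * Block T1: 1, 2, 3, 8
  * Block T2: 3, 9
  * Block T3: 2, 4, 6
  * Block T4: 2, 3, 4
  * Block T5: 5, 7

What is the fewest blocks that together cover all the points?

4

T1 and T2 and T3 and T5 together: T1 ∪ T2 ∪ T3 ∪ T5 = {1, 2, 3, 4, 5, 6, 7, 8, 9} — every point is covered.
Only T1 contains 1, so T1 is forced; the remaining 5 points need at least 3 more blocks (each remaining block adds at most 2) — so at least 4 blocks are needed, and 4 is optimal.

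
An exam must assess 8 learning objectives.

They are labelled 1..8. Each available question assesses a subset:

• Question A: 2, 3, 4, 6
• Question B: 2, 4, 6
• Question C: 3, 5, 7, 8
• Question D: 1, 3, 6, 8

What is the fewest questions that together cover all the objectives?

A and C and D together: A ∪ C ∪ D = {1, 2, 3, 4, 5, 6, 7, 8} — every objective is covered.
Only D contains 1, so D is forced; the remaining 4 objectives need at least 2 more questions (each remaining question adds at most 2) — so at least 3 questions are needed, and 3 is optimal.

3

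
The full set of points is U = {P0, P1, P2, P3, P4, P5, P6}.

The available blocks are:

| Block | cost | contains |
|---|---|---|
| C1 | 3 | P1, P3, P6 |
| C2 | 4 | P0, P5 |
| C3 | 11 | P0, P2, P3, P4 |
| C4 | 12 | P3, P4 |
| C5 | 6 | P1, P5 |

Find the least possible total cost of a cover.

C1, C2, C3 together cover every point (C1 ∪ C2 ∪ C3 = {P0, P1, P2, P3, P4, P5, P6}); total cost 3 + 4 + 11 = 18.
No covering selection has total cost below 18.

18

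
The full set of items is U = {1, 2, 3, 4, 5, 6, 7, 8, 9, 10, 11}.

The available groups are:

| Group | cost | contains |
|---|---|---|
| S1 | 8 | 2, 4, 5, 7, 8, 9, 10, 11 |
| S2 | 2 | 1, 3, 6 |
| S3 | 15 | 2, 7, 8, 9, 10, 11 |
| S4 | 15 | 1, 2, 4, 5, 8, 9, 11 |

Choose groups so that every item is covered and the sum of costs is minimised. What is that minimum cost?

10

S1, S2 together cover every item (S1 ∪ S2 = {1, 2, 3, 4, 5, 6, 7, 8, 9, 10, 11}); total cost 8 + 2 = 10.
No covering selection has total cost below 10.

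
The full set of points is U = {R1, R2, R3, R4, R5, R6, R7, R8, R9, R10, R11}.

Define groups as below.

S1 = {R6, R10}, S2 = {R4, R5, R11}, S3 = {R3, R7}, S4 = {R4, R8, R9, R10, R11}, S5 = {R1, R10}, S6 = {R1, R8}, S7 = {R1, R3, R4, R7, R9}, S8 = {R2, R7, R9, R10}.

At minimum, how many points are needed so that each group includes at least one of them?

4

Take H = {R1, R7, R10, R11}. Each listed group contains at least one of these, so H is a hitting set of size 4.
The groups S1, S2, S3, S6 are pairwise disjoint, so any hitting set needs a separate point for each — at least 4. Hence 4 is optimal.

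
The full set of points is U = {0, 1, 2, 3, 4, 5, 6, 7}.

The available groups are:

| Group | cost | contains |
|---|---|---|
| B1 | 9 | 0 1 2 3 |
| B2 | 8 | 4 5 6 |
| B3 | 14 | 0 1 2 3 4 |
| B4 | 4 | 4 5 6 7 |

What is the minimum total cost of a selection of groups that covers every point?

13

B1, B4 together cover every point (B1 ∪ B4 = {0, 1, 2, 3, 4, 5, 6, 7}); total cost 9 + 4 = 13.
No covering selection has total cost below 13.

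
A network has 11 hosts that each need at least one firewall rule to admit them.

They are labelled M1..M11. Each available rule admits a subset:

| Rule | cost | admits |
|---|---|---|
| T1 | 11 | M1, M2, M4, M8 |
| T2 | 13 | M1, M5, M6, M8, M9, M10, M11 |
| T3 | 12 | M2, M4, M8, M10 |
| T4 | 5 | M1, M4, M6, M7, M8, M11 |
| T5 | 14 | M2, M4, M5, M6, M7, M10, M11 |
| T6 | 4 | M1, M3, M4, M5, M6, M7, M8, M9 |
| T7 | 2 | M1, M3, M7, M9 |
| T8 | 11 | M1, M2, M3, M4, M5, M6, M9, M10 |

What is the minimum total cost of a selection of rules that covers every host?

T4, T8 together cover every host (T4 ∪ T8 = {M1, M2, M3, M4, M5, M6, M7, M8, M9, M10, M11}); total cost 5 + 11 = 16.
The greedy pick T6, T5 costs 18; no covering selection beats 16.

16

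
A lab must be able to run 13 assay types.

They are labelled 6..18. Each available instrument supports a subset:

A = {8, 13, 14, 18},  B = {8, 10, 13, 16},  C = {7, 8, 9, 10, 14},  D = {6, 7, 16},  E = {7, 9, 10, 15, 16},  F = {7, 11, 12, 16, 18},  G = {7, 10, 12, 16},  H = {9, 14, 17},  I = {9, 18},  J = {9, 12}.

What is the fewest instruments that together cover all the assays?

5

Take {B, D, E, F, H}. Their union is {6, 7, 8, 9, 10, 11, 12, 13, 14, 15, 16, 17, 18}, which is all 13 assays.
No 4 of the 10 instruments cover everything (all 210 combinations miss at least one assay), so 5 is optimal.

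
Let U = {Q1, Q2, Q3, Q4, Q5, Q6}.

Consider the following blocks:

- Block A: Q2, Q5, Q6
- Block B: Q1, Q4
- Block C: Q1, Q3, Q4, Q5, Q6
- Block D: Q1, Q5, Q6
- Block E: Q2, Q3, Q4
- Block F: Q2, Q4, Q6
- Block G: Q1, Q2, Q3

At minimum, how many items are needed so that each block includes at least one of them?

2

H = {Q1, Q2} meets every block (each contains at least one member of H), and |H| = 2.
The blocks D, E are pairwise disjoint, so any hitting set needs a separate item for each — at least 2. Hence 2 is optimal.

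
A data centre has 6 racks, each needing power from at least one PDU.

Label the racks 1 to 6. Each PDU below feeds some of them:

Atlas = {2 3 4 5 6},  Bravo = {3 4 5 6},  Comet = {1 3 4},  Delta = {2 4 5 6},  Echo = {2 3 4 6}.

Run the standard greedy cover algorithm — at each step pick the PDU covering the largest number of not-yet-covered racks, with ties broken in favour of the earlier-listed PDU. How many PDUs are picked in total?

Greedy: pick Atlas (covers 5 new) → pick Comet (covers 1 new). Total picks: 2.

2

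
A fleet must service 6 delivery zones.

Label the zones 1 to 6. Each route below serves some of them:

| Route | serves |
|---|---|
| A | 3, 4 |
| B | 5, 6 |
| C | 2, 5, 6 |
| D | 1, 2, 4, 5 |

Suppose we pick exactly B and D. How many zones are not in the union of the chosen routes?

Union of B, D = {1, 2, 4, 5, 6}.
Not covered: 3 — 1 zone.

1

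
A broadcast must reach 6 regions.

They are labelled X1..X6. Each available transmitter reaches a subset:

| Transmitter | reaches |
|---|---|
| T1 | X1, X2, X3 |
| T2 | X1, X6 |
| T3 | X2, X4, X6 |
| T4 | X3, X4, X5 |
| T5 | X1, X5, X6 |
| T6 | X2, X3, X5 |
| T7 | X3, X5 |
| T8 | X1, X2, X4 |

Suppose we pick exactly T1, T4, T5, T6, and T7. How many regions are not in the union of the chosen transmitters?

0

Union of T1, T4, T5, T6, T7 = {X1, X2, X3, X4, X5, X6} — that's every region, so 0 are uncovered.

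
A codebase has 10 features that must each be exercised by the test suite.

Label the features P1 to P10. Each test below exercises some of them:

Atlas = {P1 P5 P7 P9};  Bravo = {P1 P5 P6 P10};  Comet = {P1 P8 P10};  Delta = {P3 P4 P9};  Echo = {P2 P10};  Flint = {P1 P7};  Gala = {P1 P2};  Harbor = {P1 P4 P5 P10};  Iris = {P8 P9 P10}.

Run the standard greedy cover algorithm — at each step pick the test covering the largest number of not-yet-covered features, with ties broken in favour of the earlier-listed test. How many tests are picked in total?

5

Greedy: pick Atlas (covers 4 new) → pick Bravo (covers 2 new) → pick Delta (covers 2 new) → pick Comet (covers 1 new) → pick Echo (covers 1 new). Total picks: 5.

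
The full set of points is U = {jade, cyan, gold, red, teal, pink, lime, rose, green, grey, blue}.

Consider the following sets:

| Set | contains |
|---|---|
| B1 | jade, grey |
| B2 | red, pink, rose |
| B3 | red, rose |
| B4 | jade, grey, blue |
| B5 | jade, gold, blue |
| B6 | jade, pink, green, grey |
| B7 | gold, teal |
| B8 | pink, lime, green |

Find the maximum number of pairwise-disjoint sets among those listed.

B3, B4, B7, B8 are pairwise disjoint (B3={red,rose}; B4={jade,grey,blue}; B7={gold,teal}; B8={pink,lime,green}).
Every remaining set overlaps one of these, and no 5 of the listed sets are pairwise disjoint, so 4 is the maximum.

4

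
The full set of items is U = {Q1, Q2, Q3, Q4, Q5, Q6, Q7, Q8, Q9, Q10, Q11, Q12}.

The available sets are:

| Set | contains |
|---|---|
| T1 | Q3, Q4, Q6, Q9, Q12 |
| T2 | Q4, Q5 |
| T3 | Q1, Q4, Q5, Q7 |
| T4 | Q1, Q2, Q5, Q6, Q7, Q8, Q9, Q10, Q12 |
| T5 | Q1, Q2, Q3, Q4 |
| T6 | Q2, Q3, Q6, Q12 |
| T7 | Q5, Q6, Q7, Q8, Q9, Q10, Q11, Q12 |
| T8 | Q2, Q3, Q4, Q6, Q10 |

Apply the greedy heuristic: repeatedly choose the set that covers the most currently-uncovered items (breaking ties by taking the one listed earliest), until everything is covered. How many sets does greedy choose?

3

Greedy: pick T4 (covers 9 new) → pick T1 (covers 2 new) → pick T7 (covers 1 new). Total picks: 3.
(The true minimum cover uses only 2 sets, so greedy is not optimal here.)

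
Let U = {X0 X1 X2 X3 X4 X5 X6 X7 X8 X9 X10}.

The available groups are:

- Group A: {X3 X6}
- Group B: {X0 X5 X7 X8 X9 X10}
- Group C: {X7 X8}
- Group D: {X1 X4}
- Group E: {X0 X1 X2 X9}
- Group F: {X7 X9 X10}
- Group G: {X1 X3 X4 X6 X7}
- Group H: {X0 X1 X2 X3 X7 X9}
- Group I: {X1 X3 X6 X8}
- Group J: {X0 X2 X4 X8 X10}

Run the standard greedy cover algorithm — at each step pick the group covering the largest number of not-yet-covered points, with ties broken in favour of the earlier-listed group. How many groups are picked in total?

3

Greedy: pick B (covers 6 new) → pick G (covers 4 new) → pick E (covers 1 new). Total picks: 3.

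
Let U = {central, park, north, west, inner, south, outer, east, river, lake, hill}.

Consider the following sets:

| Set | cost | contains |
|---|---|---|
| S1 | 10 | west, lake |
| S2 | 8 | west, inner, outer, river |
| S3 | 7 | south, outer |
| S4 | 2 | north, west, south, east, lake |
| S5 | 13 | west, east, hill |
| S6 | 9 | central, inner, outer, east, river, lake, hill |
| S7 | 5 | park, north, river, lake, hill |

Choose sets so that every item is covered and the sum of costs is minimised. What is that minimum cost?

16

S4, S6, S7 together cover every item (S4 ∪ S6 ∪ S7 = {central, park, north, west, inner, south, outer, east, river, lake, hill}); total cost 2 + 9 + 5 = 16.
No covering selection has total cost below 16.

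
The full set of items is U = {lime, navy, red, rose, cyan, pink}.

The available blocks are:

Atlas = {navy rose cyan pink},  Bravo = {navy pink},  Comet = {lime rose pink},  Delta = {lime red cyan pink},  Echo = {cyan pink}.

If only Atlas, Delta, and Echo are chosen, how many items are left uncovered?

Union of Atlas, Delta, Echo = {lime, navy, red, rose, cyan, pink} — that's every item, so 0 are uncovered.

0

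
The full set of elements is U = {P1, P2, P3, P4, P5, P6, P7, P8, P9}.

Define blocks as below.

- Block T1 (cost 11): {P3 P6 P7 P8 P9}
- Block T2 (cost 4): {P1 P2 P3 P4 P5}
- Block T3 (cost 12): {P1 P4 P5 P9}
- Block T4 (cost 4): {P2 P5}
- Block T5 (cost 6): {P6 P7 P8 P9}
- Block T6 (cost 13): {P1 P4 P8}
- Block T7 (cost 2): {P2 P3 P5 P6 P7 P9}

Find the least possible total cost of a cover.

10

T2, T5 together cover every element (T2 ∪ T5 = {P1, P2, P3, P4, P5, P6, P7, P8, P9}); total cost 4 + 6 = 10.
The greedy pick T7, T2, T5 costs 12; no covering selection beats 10.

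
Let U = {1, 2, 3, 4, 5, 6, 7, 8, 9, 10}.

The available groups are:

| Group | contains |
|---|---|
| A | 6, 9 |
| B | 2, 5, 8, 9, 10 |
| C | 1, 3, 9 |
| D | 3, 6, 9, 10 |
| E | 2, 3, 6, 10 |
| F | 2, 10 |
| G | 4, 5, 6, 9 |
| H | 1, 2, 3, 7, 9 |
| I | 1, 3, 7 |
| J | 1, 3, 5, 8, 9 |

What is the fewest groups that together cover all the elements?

3

B, G, and I cover everything between them: the union {1, 2, 3, 4, 5, 6, 7, 8, 9, 10} is all of U.
Only G contains 4, so G is forced; the remaining 6 elements need at least 2 more groups (each remaining group adds at most 4) — so at least 3 groups are needed, and 3 is optimal.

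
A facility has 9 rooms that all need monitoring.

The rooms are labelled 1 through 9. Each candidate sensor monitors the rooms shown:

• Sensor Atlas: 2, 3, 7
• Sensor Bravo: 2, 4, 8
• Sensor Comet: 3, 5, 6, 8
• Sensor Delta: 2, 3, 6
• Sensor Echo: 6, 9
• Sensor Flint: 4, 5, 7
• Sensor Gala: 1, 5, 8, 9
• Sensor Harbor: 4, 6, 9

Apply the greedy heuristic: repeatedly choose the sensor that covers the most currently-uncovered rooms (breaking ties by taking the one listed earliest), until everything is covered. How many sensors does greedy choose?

Greedy: pick Comet (covers 4 new) → pick Atlas (covers 2 new) → pick Gala (covers 2 new) → pick Bravo (covers 1 new). Total picks: 4.
(The true minimum cover uses only 3 sensors, so greedy is not optimal here.)

4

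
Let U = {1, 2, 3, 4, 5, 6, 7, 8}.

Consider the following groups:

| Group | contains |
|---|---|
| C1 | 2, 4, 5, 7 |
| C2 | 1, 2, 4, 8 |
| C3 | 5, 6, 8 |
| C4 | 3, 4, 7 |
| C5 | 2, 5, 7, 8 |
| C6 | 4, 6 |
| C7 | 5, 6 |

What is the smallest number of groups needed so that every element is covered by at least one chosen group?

Take {C2, C3, C4}. Their union is {1, 2, 3, 4, 5, 6, 7, 8}, which is all 8 elements.
Only C2 contains 1, so C2 is forced; the remaining 4 elements need at least 2 more groups (each remaining group adds at most 2) — so at least 3 groups are needed, and 3 is optimal.

3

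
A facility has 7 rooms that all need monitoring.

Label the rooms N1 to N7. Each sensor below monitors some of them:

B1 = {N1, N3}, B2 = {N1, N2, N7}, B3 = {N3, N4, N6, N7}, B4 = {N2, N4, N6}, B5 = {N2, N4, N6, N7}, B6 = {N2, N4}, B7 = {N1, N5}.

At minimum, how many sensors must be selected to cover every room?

B2 and B3 and B7 together: B2 ∪ B3 ∪ B7 = {N1, N2, N3, N4, N5, N6, N7} — every room is covered.
Only B7 contains N5, so B7 is forced; the remaining 5 rooms need at least 2 more sensors (each remaining sensor adds at most 4) — so at least 3 sensors are needed, and 3 is optimal.

3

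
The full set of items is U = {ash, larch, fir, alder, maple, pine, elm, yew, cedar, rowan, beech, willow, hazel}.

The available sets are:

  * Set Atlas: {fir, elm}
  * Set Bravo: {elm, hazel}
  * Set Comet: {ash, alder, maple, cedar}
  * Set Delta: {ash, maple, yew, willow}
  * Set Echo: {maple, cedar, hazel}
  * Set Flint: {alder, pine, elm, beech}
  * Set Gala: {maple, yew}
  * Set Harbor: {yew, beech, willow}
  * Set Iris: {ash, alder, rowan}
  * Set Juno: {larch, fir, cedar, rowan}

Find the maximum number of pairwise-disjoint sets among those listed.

Atlas, Echo, Harbor, Iris are pairwise disjoint (Atlas={fir,elm}; Echo={maple,cedar,hazel}; Harbor={yew,beech,willow}; Iris={ash,alder,rowan}).
Every remaining set overlaps one of these, and no 5 of the listed sets are pairwise disjoint, so 4 is the maximum.

4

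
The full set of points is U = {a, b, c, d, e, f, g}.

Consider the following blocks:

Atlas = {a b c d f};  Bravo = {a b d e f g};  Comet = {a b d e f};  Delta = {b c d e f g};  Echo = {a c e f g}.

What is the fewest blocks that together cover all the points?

2

Atlas and Delta together: Atlas ∪ Delta = {a, b, c, d, e, f, g} — every point is covered.
No single block has all 7 points (the largest, Bravo, has 6), so 2 is optimal.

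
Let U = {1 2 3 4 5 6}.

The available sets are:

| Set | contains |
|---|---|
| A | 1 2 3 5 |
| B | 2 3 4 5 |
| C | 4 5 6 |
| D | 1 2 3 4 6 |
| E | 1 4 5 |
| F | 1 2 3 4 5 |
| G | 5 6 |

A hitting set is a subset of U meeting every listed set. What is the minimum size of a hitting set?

2

Take H = {5, 6}. Each listed set contains at least one of these, so H is a hitting set of size 2.
No single point lies in every set, so at least 2 are needed and 2 is optimal.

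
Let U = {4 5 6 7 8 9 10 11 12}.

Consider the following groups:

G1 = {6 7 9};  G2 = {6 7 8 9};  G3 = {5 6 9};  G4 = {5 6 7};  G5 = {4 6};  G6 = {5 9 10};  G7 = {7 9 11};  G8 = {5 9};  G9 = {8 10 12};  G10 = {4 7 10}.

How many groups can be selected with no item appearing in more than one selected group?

G5, G7, G9 are pairwise disjoint (G5={4,6}; G7={7,9,11}; G9={8,10,12}).
Every remaining group overlaps one of these, and no 4 of the listed groups are pairwise disjoint, so 3 is the maximum.

3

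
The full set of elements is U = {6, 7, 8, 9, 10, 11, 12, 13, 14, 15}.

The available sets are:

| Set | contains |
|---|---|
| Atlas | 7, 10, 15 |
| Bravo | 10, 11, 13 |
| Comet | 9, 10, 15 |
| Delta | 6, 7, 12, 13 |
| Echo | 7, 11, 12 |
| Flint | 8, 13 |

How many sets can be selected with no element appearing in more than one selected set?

Comet, Echo, Flint are pairwise disjoint (Comet={9,10,15}; Echo={7,11,12}; Flint={8,13}).
Every remaining set overlaps one of these, and no 4 of the listed sets are pairwise disjoint, so 3 is the maximum.

3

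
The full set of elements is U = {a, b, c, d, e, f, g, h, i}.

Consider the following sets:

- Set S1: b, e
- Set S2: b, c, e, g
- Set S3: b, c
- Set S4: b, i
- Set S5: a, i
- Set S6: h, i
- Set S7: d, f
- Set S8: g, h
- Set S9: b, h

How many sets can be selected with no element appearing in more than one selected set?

S3, S5, S7, S8 are pairwise disjoint (S3={b,c}; S5={a,i}; S7={d,f}; S8={g,h}).
Every remaining set overlaps one of these, and no 5 of the listed sets are pairwise disjoint, so 4 is the maximum.

4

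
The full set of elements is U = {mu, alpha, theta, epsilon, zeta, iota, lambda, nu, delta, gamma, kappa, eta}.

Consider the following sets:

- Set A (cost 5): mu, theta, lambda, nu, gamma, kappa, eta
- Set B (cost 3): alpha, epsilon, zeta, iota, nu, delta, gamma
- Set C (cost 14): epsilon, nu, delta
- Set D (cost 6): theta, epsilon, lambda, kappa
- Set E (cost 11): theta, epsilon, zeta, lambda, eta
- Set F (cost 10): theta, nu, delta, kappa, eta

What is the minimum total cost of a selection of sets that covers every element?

8

A, B together cover every element (A ∪ B = {mu, alpha, theta, epsilon, zeta, iota, lambda, nu, delta, gamma, kappa, eta}); total cost 5 + 3 = 8.
No covering selection has total cost below 8.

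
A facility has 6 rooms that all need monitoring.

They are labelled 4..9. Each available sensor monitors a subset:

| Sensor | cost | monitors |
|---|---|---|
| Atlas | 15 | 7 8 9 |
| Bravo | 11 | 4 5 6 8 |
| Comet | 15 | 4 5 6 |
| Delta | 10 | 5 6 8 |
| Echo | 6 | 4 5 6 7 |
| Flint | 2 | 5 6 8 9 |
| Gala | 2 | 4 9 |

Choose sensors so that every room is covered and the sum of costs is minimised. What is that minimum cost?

8

Echo, Flint together cover every room (Echo ∪ Flint = {4, 5, 6, 7, 8, 9}); total cost 6 + 2 = 8.
The greedy pick Flint, Gala, Echo costs 10; no covering selection beats 8.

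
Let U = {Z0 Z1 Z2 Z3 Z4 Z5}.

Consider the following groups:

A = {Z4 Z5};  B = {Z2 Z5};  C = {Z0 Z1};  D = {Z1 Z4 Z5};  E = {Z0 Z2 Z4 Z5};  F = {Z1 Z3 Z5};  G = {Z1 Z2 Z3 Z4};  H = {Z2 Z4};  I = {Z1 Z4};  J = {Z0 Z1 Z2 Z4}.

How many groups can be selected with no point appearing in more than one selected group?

2

B, C are pairwise disjoint (B={Z2,Z5}; C={Z0,Z1}).
Every remaining group overlaps one of these, and no 3 of the listed groups are pairwise disjoint, so 2 is the maximum.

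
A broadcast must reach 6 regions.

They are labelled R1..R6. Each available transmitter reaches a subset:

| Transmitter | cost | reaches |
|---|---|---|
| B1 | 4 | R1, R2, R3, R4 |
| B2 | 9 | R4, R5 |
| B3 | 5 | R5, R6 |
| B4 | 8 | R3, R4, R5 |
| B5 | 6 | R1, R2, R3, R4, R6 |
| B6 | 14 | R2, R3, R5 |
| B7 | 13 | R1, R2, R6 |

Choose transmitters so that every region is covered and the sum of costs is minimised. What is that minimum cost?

B1, B3 together cover every region (B1 ∪ B3 = {R1, R2, R3, R4, R5, R6}); total cost 4 + 5 = 9.
No covering selection has total cost below 9.

9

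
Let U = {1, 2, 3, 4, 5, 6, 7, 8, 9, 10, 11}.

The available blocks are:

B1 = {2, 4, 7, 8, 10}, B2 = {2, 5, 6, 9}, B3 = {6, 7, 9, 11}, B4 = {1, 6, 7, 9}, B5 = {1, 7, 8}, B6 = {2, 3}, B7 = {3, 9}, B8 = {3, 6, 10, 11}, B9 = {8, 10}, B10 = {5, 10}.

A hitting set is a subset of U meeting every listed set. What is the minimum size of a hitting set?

The 4 points {3, 5, 7, 8} hit every block.
No choice of 3 points meets every block, so 4 is the minimum.

4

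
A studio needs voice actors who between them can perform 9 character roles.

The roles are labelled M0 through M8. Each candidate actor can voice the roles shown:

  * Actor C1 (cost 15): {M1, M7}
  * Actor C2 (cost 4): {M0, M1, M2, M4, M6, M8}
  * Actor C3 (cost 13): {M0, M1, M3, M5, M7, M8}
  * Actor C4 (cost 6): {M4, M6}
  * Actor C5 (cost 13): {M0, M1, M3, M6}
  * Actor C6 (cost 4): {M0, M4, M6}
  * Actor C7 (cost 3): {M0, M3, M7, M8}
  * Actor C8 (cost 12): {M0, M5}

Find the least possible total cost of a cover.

C2, C3 together cover every role (C2 ∪ C3 = {M0, M1, M2, M3, M4, M5, M6, M7, M8}); total cost 4 + 13 = 17.
The greedy pick C2, C7, C8 costs 19; no covering selection beats 17.

17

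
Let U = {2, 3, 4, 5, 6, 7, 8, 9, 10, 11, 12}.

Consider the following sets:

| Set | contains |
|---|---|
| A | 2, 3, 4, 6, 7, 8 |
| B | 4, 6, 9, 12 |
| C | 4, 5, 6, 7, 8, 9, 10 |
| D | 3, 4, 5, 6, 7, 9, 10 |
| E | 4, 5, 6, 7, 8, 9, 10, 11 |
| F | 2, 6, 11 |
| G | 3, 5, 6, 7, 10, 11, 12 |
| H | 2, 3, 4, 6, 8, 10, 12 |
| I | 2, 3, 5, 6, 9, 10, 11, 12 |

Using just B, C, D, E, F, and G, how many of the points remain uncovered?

Union of B, C, D, E, F, G = {2, 3, 4, 5, 6, 7, 8, 9, 10, 11, 12} — that's every point, so 0 are uncovered.

0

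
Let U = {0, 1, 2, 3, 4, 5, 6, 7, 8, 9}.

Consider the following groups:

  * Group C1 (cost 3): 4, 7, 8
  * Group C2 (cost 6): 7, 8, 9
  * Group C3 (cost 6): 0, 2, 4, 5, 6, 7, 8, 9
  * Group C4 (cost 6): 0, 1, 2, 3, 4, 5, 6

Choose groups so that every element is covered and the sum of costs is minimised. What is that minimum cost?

C3, C4 together cover every element (C3 ∪ C4 = {0, 1, 2, 3, 4, 5, 6, 7, 8, 9}); total cost 6 + 6 = 12.
No covering selection has total cost below 12.

12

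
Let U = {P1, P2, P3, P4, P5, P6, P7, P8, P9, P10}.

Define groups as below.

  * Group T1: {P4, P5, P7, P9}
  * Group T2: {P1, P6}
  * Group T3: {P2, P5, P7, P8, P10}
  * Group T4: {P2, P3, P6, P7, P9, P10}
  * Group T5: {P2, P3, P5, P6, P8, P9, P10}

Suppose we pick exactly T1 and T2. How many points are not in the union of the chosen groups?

4

Union of T1, T2 = {P1, P4, P5, P6, P7, P9}.
Not covered: P2, P3, P8, P10 — 4 points.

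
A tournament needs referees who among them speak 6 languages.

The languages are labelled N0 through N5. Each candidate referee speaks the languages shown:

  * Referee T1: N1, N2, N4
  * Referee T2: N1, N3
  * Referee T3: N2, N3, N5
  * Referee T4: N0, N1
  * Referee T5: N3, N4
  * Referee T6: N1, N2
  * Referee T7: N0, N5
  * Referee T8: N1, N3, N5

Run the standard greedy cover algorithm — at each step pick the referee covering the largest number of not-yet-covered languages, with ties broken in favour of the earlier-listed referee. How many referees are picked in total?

Greedy: pick T1 (covers 3 new) → pick T3 (covers 2 new) → pick T4 (covers 1 new). Total picks: 3.

3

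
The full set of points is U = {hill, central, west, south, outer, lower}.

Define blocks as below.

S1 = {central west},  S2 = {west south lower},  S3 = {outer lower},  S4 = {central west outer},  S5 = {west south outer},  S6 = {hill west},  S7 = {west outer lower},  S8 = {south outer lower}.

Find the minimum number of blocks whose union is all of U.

S1, S6, and S8 cover everything between them: the union {hill, central, west, south, outer, lower} is all of U.
Only S6 contains hill, so S6 is forced; the remaining 4 points need at least 2 more blocks (each remaining block adds at most 3) — so at least 3 blocks are needed, and 3 is optimal.

3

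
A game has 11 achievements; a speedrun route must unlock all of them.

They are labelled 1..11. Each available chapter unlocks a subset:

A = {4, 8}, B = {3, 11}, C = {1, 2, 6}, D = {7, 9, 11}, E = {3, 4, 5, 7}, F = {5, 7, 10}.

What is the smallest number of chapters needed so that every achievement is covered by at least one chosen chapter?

5

Take {A, C, D, E, F}. Their union is {1, 2, 3, 4, 5, 6, 7, 8, 9, 10, 11}, which is all 11 achievements.
No 4 of the 6 chapters cover everything (all 15 combinations miss at least one achievement), so 5 is optimal.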